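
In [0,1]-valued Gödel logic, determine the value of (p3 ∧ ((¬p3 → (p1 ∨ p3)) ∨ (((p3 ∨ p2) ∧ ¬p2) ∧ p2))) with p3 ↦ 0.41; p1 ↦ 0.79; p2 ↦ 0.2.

¬p3: Gödel ¬ of 0.41 = 0 (operand ≠ 0)
(p1 ∨ p3) = max(0.79, 0.41) = 0.79
(¬p3 → (p1 ∨ p3)): 0 ≤ 0.79, so result = 1
(p3 ∨ p2) = max(0.41, 0.2) = 0.41
¬p2: Gödel ¬ of 0.2 = 0 (operand ≠ 0)
((p3 ∨ p2) ∧ ¬p2) = min(0.41, 0) = 0
(((p3 ∨ p2) ∧ ¬p2) ∧ p2) = min(0, 0.2) = 0
((¬p3 → (p1 ∨ p3)) ∨ (((p3 ∨ p2) ∧ ¬p2) ∧ p2)) = max(1, 0) = 1
(p3 ∧ ((¬p3 → (p1 ∨ p3)) ∨ (((p3 ∨ p2) ∧ ¬p2) ∧ p2))) = min(0.41, 1) = 0.41

0.41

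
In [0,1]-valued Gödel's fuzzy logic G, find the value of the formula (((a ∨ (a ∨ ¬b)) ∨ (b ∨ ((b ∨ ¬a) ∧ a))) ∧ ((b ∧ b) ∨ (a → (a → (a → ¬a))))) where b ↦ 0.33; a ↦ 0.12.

0.33

¬b: Gödel ¬ of 0.33 = 0 (operand ≠ 0)
(a ∨ ¬b) = max(0.12, 0) = 0.12
(a ∨ (a ∨ ¬b)) = max(0.12, 0.12) = 0.12
¬a: Gödel ¬ of 0.12 = 0 (operand ≠ 0)
(b ∨ ¬a) = max(0.33, 0) = 0.33
((b ∨ ¬a) ∧ a) = min(0.33, 0.12) = 0.12
(b ∨ ((b ∨ ¬a) ∧ a)) = max(0.33, 0.12) = 0.33
((a ∨ (a ∨ ¬b)) ∨ (b ∨ ((b ∨ ¬a) ∧ a))) = max(0.12, 0.33) = 0.33
(b ∧ b) = min(0.33, 0.33) = 0.33
¬a: Gödel ¬ of 0.12 = 0 (operand ≠ 0)
(a → ¬a): 0.12 > 0, so result = 0
(a → (a → ¬a)): 0.12 > 0, so result = 0
(a → (a → (a → ¬a))): 0.12 > 0, so result = 0
((b ∧ b) ∨ (a → (a → (a → ¬a)))) = max(0.33, 0) = 0.33
(((a ∨ (a ∨ ¬b)) ∨ (b ∨ ((b ∨ ¬a) ∧ a))) ∧ ((b ∧ b) ∨ (a → (a → (a → ¬a))))) = min(0.33, 0.33) = 0.33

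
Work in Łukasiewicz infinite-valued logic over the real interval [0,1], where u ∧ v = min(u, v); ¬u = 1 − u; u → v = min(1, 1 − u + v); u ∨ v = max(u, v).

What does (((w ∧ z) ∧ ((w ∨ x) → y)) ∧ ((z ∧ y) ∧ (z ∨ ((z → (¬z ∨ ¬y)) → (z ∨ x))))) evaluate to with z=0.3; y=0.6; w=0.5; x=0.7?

(w ∧ z) = min(0.5, 0.3) = 0.3
(w ∨ x) = max(0.5, 0.7) = 0.7
((w ∨ x) → y): min(1, 1 − 0.7 + 0.6) = 0.9
((w ∧ z) ∧ ((w ∨ x) → y)) = min(0.3, 0.9) = 0.3
(z ∧ y) = min(0.3, 0.6) = 0.3
¬z: Łukasiewicz ¬ gives 1 − 0.3 = 0.7
¬y: Łukasiewicz ¬ gives 1 − 0.6 = 0.4
(¬z ∨ ¬y) = max(0.7, 0.4) = 0.7
(z → (¬z ∨ ¬y)): min(1, 1 − 0.3 + 0.7) = 1
(z ∨ x) = max(0.3, 0.7) = 0.7
((z → (¬z ∨ ¬y)) → (z ∨ x)): min(1, 1 − 1 + 0.7) = 0.7
(z ∨ ((z → (¬z ∨ ¬y)) → (z ∨ x))) = max(0.3, 0.7) = 0.7
((z ∧ y) ∧ (z ∨ ((z → (¬z ∨ ¬y)) → (z ∨ x)))) = min(0.3, 0.7) = 0.3
(((w ∧ z) ∧ ((w ∨ x) → y)) ∧ ((z ∧ y) ∧ (z ∨ ((z → (¬z ∨ ¬y)) → (z ∨ x))))) = min(0.3, 0.3) = 0.3

0.30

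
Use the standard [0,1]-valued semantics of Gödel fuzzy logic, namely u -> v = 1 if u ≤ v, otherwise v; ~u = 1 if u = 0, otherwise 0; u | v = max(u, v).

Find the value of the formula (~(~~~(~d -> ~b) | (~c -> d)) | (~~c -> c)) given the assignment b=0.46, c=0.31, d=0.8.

0.31

~d: Gödel ¬ of 0.8 = 0 (operand ≠ 0)
~b: Gödel ¬ of 0.46 = 0 (operand ≠ 0)
(~d -> ~b): 0 ≤ 0, so result = 1
~(~d -> ~b): Gödel ¬ of 1 = 0 (operand ≠ 0)
~~(~d -> ~b): Gödel ¬ of 0 = 1 (operand is 0)
~~~(~d -> ~b): Gödel ¬ of 1 = 0 (operand ≠ 0)
~c: Gödel ¬ of 0.31 = 0 (operand ≠ 0)
(~c -> d): 0 ≤ 0.8, so result = 1
(~~~(~d -> ~b) | (~c -> d)) = max(0, 1) = 1
~(~~~(~d -> ~b) | (~c -> d)): Gödel ¬ of 1 = 0 (operand ≠ 0)
~c: Gödel ¬ of 0.31 = 0 (operand ≠ 0)
~~c: Gödel ¬ of 0 = 1 (operand is 0)
(~~c -> c): 1 > 0.31, so result = 0.31
(~(~~~(~d -> ~b) | (~c -> d)) | (~~c -> c)) = max(0, 0.31) = 0.31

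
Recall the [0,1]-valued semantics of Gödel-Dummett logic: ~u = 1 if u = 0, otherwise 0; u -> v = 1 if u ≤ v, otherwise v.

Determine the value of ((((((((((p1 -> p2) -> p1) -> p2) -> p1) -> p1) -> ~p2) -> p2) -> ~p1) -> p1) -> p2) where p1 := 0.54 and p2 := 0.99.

0.99

(p1 -> p2): 0.54 ≤ 0.99, so result = 1
((p1 -> p2) -> p1): 1 > 0.54, so result = 0.54
(((p1 -> p2) -> p1) -> p2): 0.54 ≤ 0.99, so result = 1
((((p1 -> p2) -> p1) -> p2) -> p1): 1 > 0.54, so result = 0.54
(((((p1 -> p2) -> p1) -> p2) -> p1) -> p1): 0.54 ≤ 0.54, so result = 1
~p2: Gödel ¬ of 0.99 = 0 (operand ≠ 0)
((((((p1 -> p2) -> p1) -> p2) -> p1) -> p1) -> ~p2): 1 > 0, so result = 0
(((((((p1 -> p2) -> p1) -> p2) -> p1) -> p1) -> ~p2) -> p2): 0 ≤ 0.99, so result = 1
~p1: Gödel ¬ of 0.54 = 0 (operand ≠ 0)
((((((((p1 -> p2) -> p1) -> p2) -> p1) -> p1) -> ~p2) -> p2) -> ~p1): 1 > 0, so result = 0
(((((((((p1 -> p2) -> p1) -> p2) -> p1) -> p1) -> ~p2) -> p2) -> ~p1) -> p1): 0 ≤ 0.54, so result = 1
((((((((((p1 -> p2) -> p1) -> p2) -> p1) -> p1) -> ~p2) -> p2) -> ~p1) -> p1) -> p2): 1 > 0.99, so result = 0.99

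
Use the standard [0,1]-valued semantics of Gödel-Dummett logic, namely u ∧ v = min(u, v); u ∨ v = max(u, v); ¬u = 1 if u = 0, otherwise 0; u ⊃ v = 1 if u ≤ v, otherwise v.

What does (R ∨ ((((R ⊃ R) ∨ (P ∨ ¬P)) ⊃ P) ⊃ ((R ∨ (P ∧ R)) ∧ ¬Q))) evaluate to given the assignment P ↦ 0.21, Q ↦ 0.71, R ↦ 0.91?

(R ⊃ R): 0.91 ≤ 0.91, so result = 1
¬P: Gödel ¬ of 0.21 = 0 (operand ≠ 0)
(P ∨ ¬P) = max(0.21, 0) = 0.21
((R ⊃ R) ∨ (P ∨ ¬P)) = max(1, 0.21) = 1
(((R ⊃ R) ∨ (P ∨ ¬P)) ⊃ P): 1 > 0.21, so result = 0.21
(P ∧ R) = min(0.21, 0.91) = 0.21
(R ∨ (P ∧ R)) = max(0.91, 0.21) = 0.91
¬Q: Gödel ¬ of 0.71 = 0 (operand ≠ 0)
((R ∨ (P ∧ R)) ∧ ¬Q) = min(0.91, 0) = 0
((((R ⊃ R) ∨ (P ∨ ¬P)) ⊃ P) ⊃ ((R ∨ (P ∧ R)) ∧ ¬Q)): 0.21 > 0, so result = 0
(R ∨ ((((R ⊃ R) ∨ (P ∨ ¬P)) ⊃ P) ⊃ ((R ∨ (P ∧ R)) ∧ ¬Q))) = max(0.91, 0) = 0.91

0.91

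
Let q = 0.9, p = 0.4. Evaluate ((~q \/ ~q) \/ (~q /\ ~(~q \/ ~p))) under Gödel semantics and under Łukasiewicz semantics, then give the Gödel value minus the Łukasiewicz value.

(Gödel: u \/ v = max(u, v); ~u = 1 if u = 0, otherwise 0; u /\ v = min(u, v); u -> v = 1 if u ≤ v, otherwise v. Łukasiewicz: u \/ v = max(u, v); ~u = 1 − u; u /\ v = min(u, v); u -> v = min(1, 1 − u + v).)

-0.10

Gödel evaluation:
  ~q: Gödel ¬ of 0.9 = 0 (operand ≠ 0)
  ~q: Gödel ¬ of 0.9 = 0 (operand ≠ 0)
  (~q \/ ~q) = max(0, 0) = 0
  ~q: Gödel ¬ of 0.9 = 0 (operand ≠ 0)
  ~q: Gödel ¬ of 0.9 = 0 (operand ≠ 0)
  ~p: Gödel ¬ of 0.4 = 0 (operand ≠ 0)
  (~q \/ ~p) = max(0, 0) = 0
  ~(~q \/ ~p): Gödel ¬ of 0 = 1 (operand is 0)
  (~q /\ ~(~q \/ ~p)) = min(0, 1) = 0
  ((~q \/ ~q) \/ (~q /\ ~(~q \/ ~p))) = max(0, 0) = 0
  Gödel value = 0
Łukasiewicz evaluation:
  ~q: Łukasiewicz ¬ gives 1 − 0.9 = 0.1
  ~q: Łukasiewicz ¬ gives 1 − 0.9 = 0.1
  (~q \/ ~q) = max(0.1, 0.1) = 0.1
  ~q: Łukasiewicz ¬ gives 1 − 0.9 = 0.1
  ~q: Łukasiewicz ¬ gives 1 − 0.9 = 0.1
  ~p: Łukasiewicz ¬ gives 1 − 0.4 = 0.6
  (~q \/ ~p) = max(0.1, 0.6) = 0.6
  ~(~q \/ ~p): Łukasiewicz ¬ gives 1 − 0.6 = 0.4
  (~q /\ ~(~q \/ ~p)) = min(0.1, 0.4) = 0.1
  ((~q \/ ~q) \/ (~q /\ ~(~q \/ ~p))) = max(0.1, 0.1) = 0.1
  Łukasiewicz value = 0.1
Difference: 0 − 0.1 = -0.10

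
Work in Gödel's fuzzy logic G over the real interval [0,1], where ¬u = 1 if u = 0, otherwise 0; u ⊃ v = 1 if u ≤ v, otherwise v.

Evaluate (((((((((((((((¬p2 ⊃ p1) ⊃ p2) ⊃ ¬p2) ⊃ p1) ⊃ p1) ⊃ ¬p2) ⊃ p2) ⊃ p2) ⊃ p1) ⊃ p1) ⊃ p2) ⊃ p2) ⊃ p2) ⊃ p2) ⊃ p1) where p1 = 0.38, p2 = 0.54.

¬p2: Gödel ¬ of 0.54 = 0 (operand ≠ 0)
(¬p2 ⊃ p1): 0 ≤ 0.38, so result = 1
((¬p2 ⊃ p1) ⊃ p2): 1 > 0.54, so result = 0.54
¬p2: Gödel ¬ of 0.54 = 0 (operand ≠ 0)
(((¬p2 ⊃ p1) ⊃ p2) ⊃ ¬p2): 0.54 > 0, so result = 0
((((¬p2 ⊃ p1) ⊃ p2) ⊃ ¬p2) ⊃ p1): 0 ≤ 0.38, so result = 1
(((((¬p2 ⊃ p1) ⊃ p2) ⊃ ¬p2) ⊃ p1) ⊃ p1): 1 > 0.38, so result = 0.38
¬p2: Gödel ¬ of 0.54 = 0 (operand ≠ 0)
((((((¬p2 ⊃ p1) ⊃ p2) ⊃ ¬p2) ⊃ p1) ⊃ p1) ⊃ ¬p2): 0.38 > 0, so result = 0
(((((((¬p2 ⊃ p1) ⊃ p2) ⊃ ¬p2) ⊃ p1) ⊃ p1) ⊃ ¬p2) ⊃ p2): 0 ≤ 0.54, so result = 1
((((((((¬p2 ⊃ p1) ⊃ p2) ⊃ ¬p2) ⊃ p1) ⊃ p1) ⊃ ¬p2) ⊃ p2) ⊃ p2): 1 > 0.54, so result = 0.54
(((((((((¬p2 ⊃ p1) ⊃ p2) ⊃ ¬p2) ⊃ p1) ⊃ p1) ⊃ ¬p2) ⊃ p2) ⊃ p2) ⊃ p1): 0.54 > 0.38, so result = 0.38
((((((((((¬p2 ⊃ p1) ⊃ p2) ⊃ ¬p2) ⊃ p1) ⊃ p1) ⊃ ¬p2) ⊃ p2) ⊃ p2) ⊃ p1) ⊃ p1): 0.38 ≤ 0.38, so result = 1
(((((((((((¬p2 ⊃ p1) ⊃ p2) ⊃ ¬p2) ⊃ p1) ⊃ p1) ⊃ ¬p2) ⊃ p2) ⊃ p2) ⊃ p1) ⊃ p1) ⊃ p2): 1 > 0.54, so result = 0.54
((((((((((((¬p2 ⊃ p1) ⊃ p2) ⊃ ¬p2) ⊃ p1) ⊃ p1) ⊃ ¬p2) ⊃ p2) ⊃ p2) ⊃ p1) ⊃ p1) ⊃ p2) ⊃ p2): 0.54 ≤ 0.54, so result = 1
(((((((((((((¬p2 ⊃ p1) ⊃ p2) ⊃ ¬p2) ⊃ p1) ⊃ p1) ⊃ ¬p2) ⊃ p2) ⊃ p2) ⊃ p1) ⊃ p1) ⊃ p2) ⊃ p2) ⊃ p2): 1 > 0.54, so result = 0.54
((((((((((((((¬p2 ⊃ p1) ⊃ p2) ⊃ ¬p2) ⊃ p1) ⊃ p1) ⊃ ¬p2) ⊃ p2) ⊃ p2) ⊃ p1) ⊃ p1) ⊃ p2) ⊃ p2) ⊃ p2) ⊃ p2): 0.54 ≤ 0.54, so result = 1
(((((((((((((((¬p2 ⊃ p1) ⊃ p2) ⊃ ¬p2) ⊃ p1) ⊃ p1) ⊃ ¬p2) ⊃ p2) ⊃ p2) ⊃ p1) ⊃ p1) ⊃ p2) ⊃ p2) ⊃ p2) ⊃ p2) ⊃ p1): 1 > 0.38, so result = 0.38

0.38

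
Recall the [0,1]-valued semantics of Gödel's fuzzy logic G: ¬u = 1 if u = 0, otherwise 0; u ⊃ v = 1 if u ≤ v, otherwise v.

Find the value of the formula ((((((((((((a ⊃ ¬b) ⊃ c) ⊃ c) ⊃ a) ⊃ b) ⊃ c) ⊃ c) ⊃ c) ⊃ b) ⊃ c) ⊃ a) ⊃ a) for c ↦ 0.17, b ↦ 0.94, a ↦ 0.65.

0.65

¬b: Gödel ¬ of 0.94 = 0 (operand ≠ 0)
(a ⊃ ¬b): 0.65 > 0, so result = 0
((a ⊃ ¬b) ⊃ c): 0 ≤ 0.17, so result = 1
(((a ⊃ ¬b) ⊃ c) ⊃ c): 1 > 0.17, so result = 0.17
((((a ⊃ ¬b) ⊃ c) ⊃ c) ⊃ a): 0.17 ≤ 0.65, so result = 1
(((((a ⊃ ¬b) ⊃ c) ⊃ c) ⊃ a) ⊃ b): 1 > 0.94, so result = 0.94
((((((a ⊃ ¬b) ⊃ c) ⊃ c) ⊃ a) ⊃ b) ⊃ c): 0.94 > 0.17, so result = 0.17
(((((((a ⊃ ¬b) ⊃ c) ⊃ c) ⊃ a) ⊃ b) ⊃ c) ⊃ c): 0.17 ≤ 0.17, so result = 1
((((((((a ⊃ ¬b) ⊃ c) ⊃ c) ⊃ a) ⊃ b) ⊃ c) ⊃ c) ⊃ c): 1 > 0.17, so result = 0.17
(((((((((a ⊃ ¬b) ⊃ c) ⊃ c) ⊃ a) ⊃ b) ⊃ c) ⊃ c) ⊃ c) ⊃ b): 0.17 ≤ 0.94, so result = 1
((((((((((a ⊃ ¬b) ⊃ c) ⊃ c) ⊃ a) ⊃ b) ⊃ c) ⊃ c) ⊃ c) ⊃ b) ⊃ c): 1 > 0.17, so result = 0.17
(((((((((((a ⊃ ¬b) ⊃ c) ⊃ c) ⊃ a) ⊃ b) ⊃ c) ⊃ c) ⊃ c) ⊃ b) ⊃ c) ⊃ a): 0.17 ≤ 0.65, so result = 1
((((((((((((a ⊃ ¬b) ⊃ c) ⊃ c) ⊃ a) ⊃ b) ⊃ c) ⊃ c) ⊃ c) ⊃ b) ⊃ c) ⊃ a) ⊃ a): 1 > 0.65, so result = 0.65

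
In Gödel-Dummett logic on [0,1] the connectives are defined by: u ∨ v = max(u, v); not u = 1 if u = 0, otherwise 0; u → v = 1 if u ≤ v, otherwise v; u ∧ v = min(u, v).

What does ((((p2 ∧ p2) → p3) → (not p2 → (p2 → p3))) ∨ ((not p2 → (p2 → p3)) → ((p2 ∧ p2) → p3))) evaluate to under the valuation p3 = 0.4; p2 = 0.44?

(p2 ∧ p2) = min(0.44, 0.44) = 0.44
((p2 ∧ p2) → p3): 0.44 > 0.4, so result = 0.4
not p2: Gödel ¬ of 0.44 = 0 (operand ≠ 0)
(p2 → p3): 0.44 > 0.4, so result = 0.4
(not p2 → (p2 → p3)): 0 ≤ 0.4, so result = 1
(((p2 ∧ p2) → p3) → (not p2 → (p2 → p3))): 0.4 ≤ 1, so result = 1
not p2: Gödel ¬ of 0.44 = 0 (operand ≠ 0)
(p2 → p3): 0.44 > 0.4, so result = 0.4
(not p2 → (p2 → p3)): 0 ≤ 0.4, so result = 1
(p2 ∧ p2) = min(0.44, 0.44) = 0.44
((p2 ∧ p2) → p3): 0.44 > 0.4, so result = 0.4
((not p2 → (p2 → p3)) → ((p2 ∧ p2) → p3)): 1 > 0.4, so result = 0.4
((((p2 ∧ p2) → p3) → (not p2 → (p2 → p3))) ∨ ((not p2 → (p2 → p3)) → ((p2 ∧ p2) → p3))) = max(1, 0.4) = 1

1.00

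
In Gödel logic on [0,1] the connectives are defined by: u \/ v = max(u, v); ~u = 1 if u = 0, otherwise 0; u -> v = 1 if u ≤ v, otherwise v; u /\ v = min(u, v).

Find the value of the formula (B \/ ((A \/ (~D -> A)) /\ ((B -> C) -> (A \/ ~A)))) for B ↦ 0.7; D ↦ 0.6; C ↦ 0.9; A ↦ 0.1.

~D: Gödel ¬ of 0.6 = 0 (operand ≠ 0)
(~D -> A): 0 ≤ 0.1, so result = 1
(A \/ (~D -> A)) = max(0.1, 1) = 1
(B -> C): 0.7 ≤ 0.9, so result = 1
~A: Gödel ¬ of 0.1 = 0 (operand ≠ 0)
(A \/ ~A) = max(0.1, 0) = 0.1
((B -> C) -> (A \/ ~A)): 1 > 0.1, so result = 0.1
((A \/ (~D -> A)) /\ ((B -> C) -> (A \/ ~A))) = min(1, 0.1) = 0.1
(B \/ ((A \/ (~D -> A)) /\ ((B -> C) -> (A \/ ~A)))) = max(0.7, 0.1) = 0.7

0.70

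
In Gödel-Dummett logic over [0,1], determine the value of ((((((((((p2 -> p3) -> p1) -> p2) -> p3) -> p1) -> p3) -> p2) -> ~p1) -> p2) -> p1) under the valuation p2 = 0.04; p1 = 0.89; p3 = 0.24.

(p2 -> p3): 0.04 ≤ 0.24, so result = 1
((p2 -> p3) -> p1): 1 > 0.89, so result = 0.89
(((p2 -> p3) -> p1) -> p2): 0.89 > 0.04, so result = 0.04
((((p2 -> p3) -> p1) -> p2) -> p3): 0.04 ≤ 0.24, so result = 1
(((((p2 -> p3) -> p1) -> p2) -> p3) -> p1): 1 > 0.89, so result = 0.89
((((((p2 -> p3) -> p1) -> p2) -> p3) -> p1) -> p3): 0.89 > 0.24, so result = 0.24
(((((((p2 -> p3) -> p1) -> p2) -> p3) -> p1) -> p3) -> p2): 0.24 > 0.04, so result = 0.04
~p1: Gödel ¬ of 0.89 = 0 (operand ≠ 0)
((((((((p2 -> p3) -> p1) -> p2) -> p3) -> p1) -> p3) -> p2) -> ~p1): 0.04 > 0, so result = 0
(((((((((p2 -> p3) -> p1) -> p2) -> p3) -> p1) -> p3) -> p2) -> ~p1) -> p2): 0 ≤ 0.04, so result = 1
((((((((((p2 -> p3) -> p1) -> p2) -> p3) -> p1) -> p3) -> p2) -> ~p1) -> p2) -> p1): 1 > 0.89, so result = 0.89

0.89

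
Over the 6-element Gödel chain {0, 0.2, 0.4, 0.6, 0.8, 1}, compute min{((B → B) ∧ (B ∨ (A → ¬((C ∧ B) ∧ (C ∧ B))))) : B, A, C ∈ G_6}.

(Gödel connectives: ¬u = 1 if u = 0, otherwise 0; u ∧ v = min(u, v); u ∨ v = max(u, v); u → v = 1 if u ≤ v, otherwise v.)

0.20

The minimum is attained at B = 0.2, A = 0.2, C = 0.2:
  (B → B): 0.2 ≤ 0.2, so result = 1
  (C ∧ B) = min(0.2, 0.2) = 0.2
  (C ∧ B) = min(0.2, 0.2) = 0.2
  ((C ∧ B) ∧ (C ∧ B)) = min(0.2, 0.2) = 0.2
  ¬((C ∧ B) ∧ (C ∧ B)): Gödel ¬ of 0.2 = 0 (operand ≠ 0)
  (A → ¬((C ∧ B) ∧ (C ∧ B))): 0.2 > 0, so result = 0
  (B ∨ (A → ¬((C ∧ B) ∧ (C ∧ B)))) = max(0.2, 0) = 0.2
  ((B → B) ∧ (B ∨ (A → ¬((C ∧ B) ∧ (C ∧ B))))) = min(1, 0.2) = 0.2
Checking all 216 assignments confirms none give a value below 0.20.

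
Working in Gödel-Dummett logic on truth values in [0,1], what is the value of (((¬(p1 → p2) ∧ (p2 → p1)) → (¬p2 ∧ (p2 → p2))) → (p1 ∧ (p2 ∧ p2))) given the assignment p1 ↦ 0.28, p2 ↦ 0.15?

0.15

(p1 → p2): 0.28 > 0.15, so result = 0.15
¬(p1 → p2): Gödel ¬ of 0.15 = 0 (operand ≠ 0)
(p2 → p1): 0.15 ≤ 0.28, so result = 1
(¬(p1 → p2) ∧ (p2 → p1)) = min(0, 1) = 0
¬p2: Gödel ¬ of 0.15 = 0 (operand ≠ 0)
(p2 → p2): 0.15 ≤ 0.15, so result = 1
(¬p2 ∧ (p2 → p2)) = min(0, 1) = 0
((¬(p1 → p2) ∧ (p2 → p1)) → (¬p2 ∧ (p2 → p2))): 0 ≤ 0, so result = 1
(p2 ∧ p2) = min(0.15, 0.15) = 0.15
(p1 ∧ (p2 ∧ p2)) = min(0.28, 0.15) = 0.15
(((¬(p1 → p2) ∧ (p2 → p1)) → (¬p2 ∧ (p2 → p2))) → (p1 ∧ (p2 ∧ p2))): 1 > 0.15, so result = 0.15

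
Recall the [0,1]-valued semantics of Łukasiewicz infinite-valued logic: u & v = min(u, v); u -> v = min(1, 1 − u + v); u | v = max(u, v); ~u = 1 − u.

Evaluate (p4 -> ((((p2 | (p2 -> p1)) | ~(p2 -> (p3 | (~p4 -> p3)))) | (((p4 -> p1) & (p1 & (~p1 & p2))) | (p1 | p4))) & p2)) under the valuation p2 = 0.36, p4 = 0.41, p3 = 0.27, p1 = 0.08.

(p2 -> p1): min(1, 1 − 0.36 + 0.08) = 0.72
(p2 | (p2 -> p1)) = max(0.36, 0.72) = 0.72
~p4: Łukasiewicz ¬ gives 1 − 0.41 = 0.59
(~p4 -> p3): min(1, 1 − 0.59 + 0.27) = 0.68
(p3 | (~p4 -> p3)) = max(0.27, 0.68) = 0.68
(p2 -> (p3 | (~p4 -> p3))): min(1, 1 − 0.36 + 0.68) = 1
~(p2 -> (p3 | (~p4 -> p3))): Łukasiewicz ¬ gives 1 − 1 = 0
((p2 | (p2 -> p1)) | ~(p2 -> (p3 | (~p4 -> p3)))) = max(0.72, 0) = 0.72
(p4 -> p1): min(1, 1 − 0.41 + 0.08) = 0.67
~p1: Łukasiewicz ¬ gives 1 − 0.08 = 0.92
(~p1 & p2) = min(0.92, 0.36) = 0.36
(p1 & (~p1 & p2)) = min(0.08, 0.36) = 0.08
((p4 -> p1) & (p1 & (~p1 & p2))) = min(0.67, 0.08) = 0.08
(p1 | p4) = max(0.08, 0.41) = 0.41
(((p4 -> p1) & (p1 & (~p1 & p2))) | (p1 | p4)) = max(0.08, 0.41) = 0.41
(((p2 | (p2 -> p1)) | ~(p2 -> (p3 | (~p4 -> p3)))) | (((p4 -> p1) & (p1 & (~p1 & p2))) | (p1 | p4))) = max(0.72, 0.41) = 0.72
((((p2 | (p2 -> p1)) | ~(p2 -> (p3 | (~p4 -> p3)))) | (((p4 -> p1) & (p1 & (~p1 & p2))) | (p1 | p4))) & p2) = min(0.72, 0.36) = 0.36
(p4 -> ((((p2 | (p2 -> p1)) | ~(p2 -> (p3 | (~p4 -> p3)))) | (((p4 -> p1) & (p1 & (~p1 & p2))) | (p1 | p4))) & p2)): min(1, 1 − 0.41 + 0.36) = 0.95

0.95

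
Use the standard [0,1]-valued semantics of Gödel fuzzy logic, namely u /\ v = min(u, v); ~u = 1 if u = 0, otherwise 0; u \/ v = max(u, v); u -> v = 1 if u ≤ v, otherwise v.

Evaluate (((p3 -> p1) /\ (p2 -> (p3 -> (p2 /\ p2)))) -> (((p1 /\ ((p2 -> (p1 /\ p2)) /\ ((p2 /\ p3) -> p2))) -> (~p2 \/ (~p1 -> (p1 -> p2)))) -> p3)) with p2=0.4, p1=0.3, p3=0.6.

(p3 -> p1): 0.6 > 0.3, so result = 0.3
(p2 /\ p2) = min(0.4, 0.4) = 0.4
(p3 -> (p2 /\ p2)): 0.6 > 0.4, so result = 0.4
(p2 -> (p3 -> (p2 /\ p2))): 0.4 ≤ 0.4, so result = 1
((p3 -> p1) /\ (p2 -> (p3 -> (p2 /\ p2)))) = min(0.3, 1) = 0.3
(p1 /\ p2) = min(0.3, 0.4) = 0.3
(p2 -> (p1 /\ p2)): 0.4 > 0.3, so result = 0.3
(p2 /\ p3) = min(0.4, 0.6) = 0.4
((p2 /\ p3) -> p2): 0.4 ≤ 0.4, so result = 1
((p2 -> (p1 /\ p2)) /\ ((p2 /\ p3) -> p2)) = min(0.3, 1) = 0.3
(p1 /\ ((p2 -> (p1 /\ p2)) /\ ((p2 /\ p3) -> p2))) = min(0.3, 0.3) = 0.3
~p2: Gödel ¬ of 0.4 = 0 (operand ≠ 0)
~p1: Gödel ¬ of 0.3 = 0 (operand ≠ 0)
(p1 -> p2): 0.3 ≤ 0.4, so result = 1
(~p1 -> (p1 -> p2)): 0 ≤ 1, so result = 1
(~p2 \/ (~p1 -> (p1 -> p2))) = max(0, 1) = 1
((p1 /\ ((p2 -> (p1 /\ p2)) /\ ((p2 /\ p3) -> p2))) -> (~p2 \/ (~p1 -> (p1 -> p2)))): 0.3 ≤ 1, so result = 1
(((p1 /\ ((p2 -> (p1 /\ p2)) /\ ((p2 /\ p3) -> p2))) -> (~p2 \/ (~p1 -> (p1 -> p2)))) -> p3): 1 > 0.6, so result = 0.6
(((p3 -> p1) /\ (p2 -> (p3 -> (p2 /\ p2)))) -> (((p1 /\ ((p2 -> (p1 /\ p2)) /\ ((p2 /\ p3) -> p2))) -> (~p2 \/ (~p1 -> (p1 -> p2)))) -> p3)): 0.3 ≤ 0.6, so result = 1

1.00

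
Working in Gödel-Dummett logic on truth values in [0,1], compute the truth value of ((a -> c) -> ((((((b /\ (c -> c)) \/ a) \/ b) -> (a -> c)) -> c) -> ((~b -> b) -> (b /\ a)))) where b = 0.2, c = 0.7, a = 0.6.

0.20

(a -> c): 0.6 ≤ 0.7, so result = 1
(c -> c): 0.7 ≤ 0.7, so result = 1
(b /\ (c -> c)) = min(0.2, 1) = 0.2
((b /\ (c -> c)) \/ a) = max(0.2, 0.6) = 0.6
(((b /\ (c -> c)) \/ a) \/ b) = max(0.6, 0.2) = 0.6
(a -> c): 0.6 ≤ 0.7, so result = 1
((((b /\ (c -> c)) \/ a) \/ b) -> (a -> c)): 0.6 ≤ 1, so result = 1
(((((b /\ (c -> c)) \/ a) \/ b) -> (a -> c)) -> c): 1 > 0.7, so result = 0.7
~b: Gödel ¬ of 0.2 = 0 (operand ≠ 0)
(~b -> b): 0 ≤ 0.2, so result = 1
(b /\ a) = min(0.2, 0.6) = 0.2
((~b -> b) -> (b /\ a)): 1 > 0.2, so result = 0.2
((((((b /\ (c -> c)) \/ a) \/ b) -> (a -> c)) -> c) -> ((~b -> b) -> (b /\ a))): 0.7 > 0.2, so result = 0.2
((a -> c) -> ((((((b /\ (c -> c)) \/ a) \/ b) -> (a -> c)) -> c) -> ((~b -> b) -> (b /\ a)))): 1 > 0.2, so result = 0.2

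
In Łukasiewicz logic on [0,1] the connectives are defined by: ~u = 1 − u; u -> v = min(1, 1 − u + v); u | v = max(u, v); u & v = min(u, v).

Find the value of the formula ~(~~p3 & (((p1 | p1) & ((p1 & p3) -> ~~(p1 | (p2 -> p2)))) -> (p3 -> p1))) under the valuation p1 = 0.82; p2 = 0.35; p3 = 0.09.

0.91

~p3: Łukasiewicz ¬ gives 1 − 0.09 = 0.91
~~p3: Łukasiewicz ¬ gives 1 − 0.91 = 0.09
(p1 | p1) = max(0.82, 0.82) = 0.82
(p1 & p3) = min(0.82, 0.09) = 0.09
(p2 -> p2): min(1, 1 − 0.35 + 0.35) = 1
(p1 | (p2 -> p2)) = max(0.82, 1) = 1
~(p1 | (p2 -> p2)): Łukasiewicz ¬ gives 1 − 1 = 0
~~(p1 | (p2 -> p2)): Łukasiewicz ¬ gives 1 − 0 = 1
((p1 & p3) -> ~~(p1 | (p2 -> p2))): min(1, 1 − 0.09 + 1) = 1
((p1 | p1) & ((p1 & p3) -> ~~(p1 | (p2 -> p2)))) = min(0.82, 1) = 0.82
(p3 -> p1): min(1, 1 − 0.09 + 0.82) = 1
(((p1 | p1) & ((p1 & p3) -> ~~(p1 | (p2 -> p2)))) -> (p3 -> p1)): min(1, 1 − 0.82 + 1) = 1
(~~p3 & (((p1 | p1) & ((p1 & p3) -> ~~(p1 | (p2 -> p2)))) -> (p3 -> p1))) = min(0.09, 1) = 0.09
~(~~p3 & (((p1 | p1) & ((p1 & p3) -> ~~(p1 | (p2 -> p2)))) -> (p3 -> p1))): Łukasiewicz ¬ gives 1 − 0.09 = 0.91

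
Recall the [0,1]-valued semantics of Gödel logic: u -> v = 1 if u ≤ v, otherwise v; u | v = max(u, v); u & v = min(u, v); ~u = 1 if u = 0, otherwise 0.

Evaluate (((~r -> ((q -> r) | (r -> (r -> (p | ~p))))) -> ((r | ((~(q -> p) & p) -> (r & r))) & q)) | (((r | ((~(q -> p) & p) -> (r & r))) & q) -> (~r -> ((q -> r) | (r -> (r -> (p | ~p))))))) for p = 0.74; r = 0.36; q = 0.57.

1.00

~r: Gödel ¬ of 0.36 = 0 (operand ≠ 0)
(q -> r): 0.57 > 0.36, so result = 0.36
~p: Gödel ¬ of 0.74 = 0 (operand ≠ 0)
(p | ~p) = max(0.74, 0) = 0.74
(r -> (p | ~p)): 0.36 ≤ 0.74, so result = 1
(r -> (r -> (p | ~p))): 0.36 ≤ 1, so result = 1
((q -> r) | (r -> (r -> (p | ~p)))) = max(0.36, 1) = 1
(~r -> ((q -> r) | (r -> (r -> (p | ~p))))): 0 ≤ 1, so result = 1
(q -> p): 0.57 ≤ 0.74, so result = 1
~(q -> p): Gödel ¬ of 1 = 0 (operand ≠ 0)
(~(q -> p) & p) = min(0, 0.74) = 0
(r & r) = min(0.36, 0.36) = 0.36
((~(q -> p) & p) -> (r & r)): 0 ≤ 0.36, so result = 1
(r | ((~(q -> p) & p) -> (r & r))) = max(0.36, 1) = 1
((r | ((~(q -> p) & p) -> (r & r))) & q) = min(1, 0.57) = 0.57
((~r -> ((q -> r) | (r -> (r -> (p | ~p))))) -> ((r | ((~(q -> p) & p) -> (r & r))) & q)): 1 > 0.57, so result = 0.57
(q -> p): 0.57 ≤ 0.74, so result = 1
~(q -> p): Gödel ¬ of 1 = 0 (operand ≠ 0)
(~(q -> p) & p) = min(0, 0.74) = 0
(r & r) = min(0.36, 0.36) = 0.36
((~(q -> p) & p) -> (r & r)): 0 ≤ 0.36, so result = 1
(r | ((~(q -> p) & p) -> (r & r))) = max(0.36, 1) = 1
((r | ((~(q -> p) & p) -> (r & r))) & q) = min(1, 0.57) = 0.57
~r: Gödel ¬ of 0.36 = 0 (operand ≠ 0)
(q -> r): 0.57 > 0.36, so result = 0.36
~p: Gödel ¬ of 0.74 = 0 (operand ≠ 0)
(p | ~p) = max(0.74, 0) = 0.74
(r -> (p | ~p)): 0.36 ≤ 0.74, so result = 1
(r -> (r -> (p | ~p))): 0.36 ≤ 1, so result = 1
((q -> r) | (r -> (r -> (p | ~p)))) = max(0.36, 1) = 1
(~r -> ((q -> r) | (r -> (r -> (p | ~p))))): 0 ≤ 1, so result = 1
(((r | ((~(q -> p) & p) -> (r & r))) & q) -> (~r -> ((q -> r) | (r -> (r -> (p | ~p)))))): 0.57 ≤ 1, so result = 1
(((~r -> ((q -> r) | (r -> (r -> (p | ~p))))) -> ((r | ((~(q -> p) & p) -> (r & r))) & q)) | (((r | ((~(q -> p) & p) -> (r & r))) & q) -> (~r -> ((q -> r) | (r -> (r -> (p | ~p))))))) = max(0.57, 1) = 1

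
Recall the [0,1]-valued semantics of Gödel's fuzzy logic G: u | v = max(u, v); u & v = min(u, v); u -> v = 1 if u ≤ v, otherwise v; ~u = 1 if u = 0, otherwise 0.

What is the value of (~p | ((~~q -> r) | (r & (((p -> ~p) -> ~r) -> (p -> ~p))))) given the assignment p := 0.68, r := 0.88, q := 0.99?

~p: Gödel ¬ of 0.68 = 0 (operand ≠ 0)
~q: Gödel ¬ of 0.99 = 0 (operand ≠ 0)
~~q: Gödel ¬ of 0 = 1 (operand is 0)
(~~q -> r): 1 > 0.88, so result = 0.88
~p: Gödel ¬ of 0.68 = 0 (operand ≠ 0)
(p -> ~p): 0.68 > 0, so result = 0
~r: Gödel ¬ of 0.88 = 0 (operand ≠ 0)
((p -> ~p) -> ~r): 0 ≤ 0, so result = 1
~p: Gödel ¬ of 0.68 = 0 (operand ≠ 0)
(p -> ~p): 0.68 > 0, so result = 0
(((p -> ~p) -> ~r) -> (p -> ~p)): 1 > 0, so result = 0
(r & (((p -> ~p) -> ~r) -> (p -> ~p))) = min(0.88, 0) = 0
((~~q -> r) | (r & (((p -> ~p) -> ~r) -> (p -> ~p)))) = max(0.88, 0) = 0.88
(~p | ((~~q -> r) | (r & (((p -> ~p) -> ~r) -> (p -> ~p))))) = max(0, 0.88) = 0.88

0.88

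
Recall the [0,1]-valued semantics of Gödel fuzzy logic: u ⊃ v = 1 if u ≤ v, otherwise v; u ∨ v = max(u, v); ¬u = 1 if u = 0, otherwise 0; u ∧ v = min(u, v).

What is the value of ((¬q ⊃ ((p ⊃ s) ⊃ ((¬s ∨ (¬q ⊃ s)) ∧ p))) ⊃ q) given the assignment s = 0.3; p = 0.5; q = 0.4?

¬q: Gödel ¬ of 0.4 = 0 (operand ≠ 0)
(p ⊃ s): 0.5 > 0.3, so result = 0.3
¬s: Gödel ¬ of 0.3 = 0 (operand ≠ 0)
¬q: Gödel ¬ of 0.4 = 0 (operand ≠ 0)
(¬q ⊃ s): 0 ≤ 0.3, so result = 1
(¬s ∨ (¬q ⊃ s)) = max(0, 1) = 1
((¬s ∨ (¬q ⊃ s)) ∧ p) = min(1, 0.5) = 0.5
((p ⊃ s) ⊃ ((¬s ∨ (¬q ⊃ s)) ∧ p)): 0.3 ≤ 0.5, so result = 1
(¬q ⊃ ((p ⊃ s) ⊃ ((¬s ∨ (¬q ⊃ s)) ∧ p))): 0 ≤ 1, so result = 1
((¬q ⊃ ((p ⊃ s) ⊃ ((¬s ∨ (¬q ⊃ s)) ∧ p))) ⊃ q): 1 > 0.4, so result = 0.4

0.40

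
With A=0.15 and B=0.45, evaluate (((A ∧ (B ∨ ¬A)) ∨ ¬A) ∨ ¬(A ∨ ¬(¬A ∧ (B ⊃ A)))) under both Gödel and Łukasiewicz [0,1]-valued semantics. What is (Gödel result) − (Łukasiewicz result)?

Gödel evaluation:
  ¬A: Gödel ¬ of 0.15 = 0 (operand ≠ 0)
  (B ∨ ¬A) = max(0.45, 0) = 0.45
  (A ∧ (B ∨ ¬A)) = min(0.15, 0.45) = 0.15
  ¬A: Gödel ¬ of 0.15 = 0 (operand ≠ 0)
  ((A ∧ (B ∨ ¬A)) ∨ ¬A) = max(0.15, 0) = 0.15
  ¬A: Gödel ¬ of 0.15 = 0 (operand ≠ 0)
  (B ⊃ A): 0.45 > 0.15, so result = 0.15
  (¬A ∧ (B ⊃ A)) = min(0, 0.15) = 0
  ¬(¬A ∧ (B ⊃ A)): Gödel ¬ of 0 = 1 (operand is 0)
  (A ∨ ¬(¬A ∧ (B ⊃ A))) = max(0.15, 1) = 1
  ¬(A ∨ ¬(¬A ∧ (B ⊃ A))): Gödel ¬ of 1 = 0 (operand ≠ 0)
  (((A ∧ (B ∨ ¬A)) ∨ ¬A) ∨ ¬(A ∨ ¬(¬A ∧ (B ⊃ A)))) = max(0.15, 0) = 0.15
  Gödel value = 0.15
Łukasiewicz evaluation:
  ¬A: Łukasiewicz ¬ gives 1 − 0.15 = 0.85
  (B ∨ ¬A) = max(0.45, 0.85) = 0.85
  (A ∧ (B ∨ ¬A)) = min(0.15, 0.85) = 0.15
  ¬A: Łukasiewicz ¬ gives 1 − 0.15 = 0.85
  ((A ∧ (B ∨ ¬A)) ∨ ¬A) = max(0.15, 0.85) = 0.85
  ¬A: Łukasiewicz ¬ gives 1 − 0.15 = 0.85
  (B ⊃ A): min(1, 1 − 0.45 + 0.15) = 0.7
  (¬A ∧ (B ⊃ A)) = min(0.85, 0.7) = 0.7
  ¬(¬A ∧ (B ⊃ A)): Łukasiewicz ¬ gives 1 − 0.7 = 0.3
  (A ∨ ¬(¬A ∧ (B ⊃ A))) = max(0.15, 0.3) = 0.3
  ¬(A ∨ ¬(¬A ∧ (B ⊃ A))): Łukasiewicz ¬ gives 1 − 0.3 = 0.7
  (((A ∧ (B ∨ ¬A)) ∨ ¬A) ∨ ¬(A ∨ ¬(¬A ∧ (B ⊃ A)))) = max(0.85, 0.7) = 0.85
  Łukasiewicz value = 0.85
Difference: 0.15 − 0.85 = -0.70

-0.70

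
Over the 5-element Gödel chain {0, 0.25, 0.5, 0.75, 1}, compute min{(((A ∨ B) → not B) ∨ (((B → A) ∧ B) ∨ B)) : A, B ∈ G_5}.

0.25

The minimum is attained at A = 0, B = 0.25:
  (A ∨ B) = max(0, 0.25) = 0.25
  not B: Gödel ¬ of 0.25 = 0 (operand ≠ 0)
  ((A ∨ B) → not B): 0.25 > 0, so result = 0
  (B → A): 0.25 > 0, so result = 0
  ((B → A) ∧ B) = min(0, 0.25) = 0
  (((B → A) ∧ B) ∨ B) = max(0, 0.25) = 0.25
  (((A ∨ B) → not B) ∨ (((B → A) ∧ B) ∨ B)) = max(0, 0.25) = 0.25
Checking all 25 assignments confirms none give a value below 0.25.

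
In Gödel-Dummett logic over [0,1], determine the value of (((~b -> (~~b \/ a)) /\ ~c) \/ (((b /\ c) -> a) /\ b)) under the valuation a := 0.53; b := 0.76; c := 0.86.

0.53

~b: Gödel ¬ of 0.76 = 0 (operand ≠ 0)
~b: Gödel ¬ of 0.76 = 0 (operand ≠ 0)
~~b: Gödel ¬ of 0 = 1 (operand is 0)
(~~b \/ a) = max(1, 0.53) = 1
(~b -> (~~b \/ a)): 0 ≤ 1, so result = 1
~c: Gödel ¬ of 0.86 = 0 (operand ≠ 0)
((~b -> (~~b \/ a)) /\ ~c) = min(1, 0) = 0
(b /\ c) = min(0.76, 0.86) = 0.76
((b /\ c) -> a): 0.76 > 0.53, so result = 0.53
(((b /\ c) -> a) /\ b) = min(0.53, 0.76) = 0.53
(((~b -> (~~b \/ a)) /\ ~c) \/ (((b /\ c) -> a) /\ b)) = max(0, 0.53) = 0.53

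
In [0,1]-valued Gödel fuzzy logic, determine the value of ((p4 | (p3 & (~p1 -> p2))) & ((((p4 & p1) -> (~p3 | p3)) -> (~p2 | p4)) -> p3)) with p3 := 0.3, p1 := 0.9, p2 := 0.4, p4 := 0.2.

~p1: Gödel ¬ of 0.9 = 0 (operand ≠ 0)
(~p1 -> p2): 0 ≤ 0.4, so result = 1
(p3 & (~p1 -> p2)) = min(0.3, 1) = 0.3
(p4 | (p3 & (~p1 -> p2))) = max(0.2, 0.3) = 0.3
(p4 & p1) = min(0.2, 0.9) = 0.2
~p3: Gödel ¬ of 0.3 = 0 (operand ≠ 0)
(~p3 | p3) = max(0, 0.3) = 0.3
((p4 & p1) -> (~p3 | p3)): 0.2 ≤ 0.3, so result = 1
~p2: Gödel ¬ of 0.4 = 0 (operand ≠ 0)
(~p2 | p4) = max(0, 0.2) = 0.2
(((p4 & p1) -> (~p3 | p3)) -> (~p2 | p4)): 1 > 0.2, so result = 0.2
((((p4 & p1) -> (~p3 | p3)) -> (~p2 | p4)) -> p3): 0.2 ≤ 0.3, so result = 1
((p4 | (p3 & (~p1 -> p2))) & ((((p4 & p1) -> (~p3 | p3)) -> (~p2 | p4)) -> p3)) = min(0.3, 1) = 0.3

0.30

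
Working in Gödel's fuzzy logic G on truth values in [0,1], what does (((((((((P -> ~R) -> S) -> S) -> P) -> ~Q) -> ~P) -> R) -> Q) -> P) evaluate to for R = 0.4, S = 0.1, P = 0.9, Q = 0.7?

~R: Gödel ¬ of 0.4 = 0 (operand ≠ 0)
(P -> ~R): 0.9 > 0, so result = 0
((P -> ~R) -> S): 0 ≤ 0.1, so result = 1
(((P -> ~R) -> S) -> S): 1 > 0.1, so result = 0.1
((((P -> ~R) -> S) -> S) -> P): 0.1 ≤ 0.9, so result = 1
~Q: Gödel ¬ of 0.7 = 0 (operand ≠ 0)
(((((P -> ~R) -> S) -> S) -> P) -> ~Q): 1 > 0, so result = 0
~P: Gödel ¬ of 0.9 = 0 (operand ≠ 0)
((((((P -> ~R) -> S) -> S) -> P) -> ~Q) -> ~P): 0 ≤ 0, so result = 1
(((((((P -> ~R) -> S) -> S) -> P) -> ~Q) -> ~P) -> R): 1 > 0.4, so result = 0.4
((((((((P -> ~R) -> S) -> S) -> P) -> ~Q) -> ~P) -> R) -> Q): 0.4 ≤ 0.7, so result = 1
(((((((((P -> ~R) -> S) -> S) -> P) -> ~Q) -> ~P) -> R) -> Q) -> P): 1 > 0.9, so result = 0.9

0.90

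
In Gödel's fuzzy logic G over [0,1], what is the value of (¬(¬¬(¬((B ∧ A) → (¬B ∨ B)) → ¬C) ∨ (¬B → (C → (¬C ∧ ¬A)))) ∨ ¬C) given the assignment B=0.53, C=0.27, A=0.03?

0.00

(B ∧ A) = min(0.53, 0.03) = 0.03
¬B: Gödel ¬ of 0.53 = 0 (operand ≠ 0)
(¬B ∨ B) = max(0, 0.53) = 0.53
((B ∧ A) → (¬B ∨ B)): 0.03 ≤ 0.53, so result = 1
¬((B ∧ A) → (¬B ∨ B)): Gödel ¬ of 1 = 0 (operand ≠ 0)
¬C: Gödel ¬ of 0.27 = 0 (operand ≠ 0)
(¬((B ∧ A) → (¬B ∨ B)) → ¬C): 0 ≤ 0, so result = 1
¬(¬((B ∧ A) → (¬B ∨ B)) → ¬C): Gödel ¬ of 1 = 0 (operand ≠ 0)
¬¬(¬((B ∧ A) → (¬B ∨ B)) → ¬C): Gödel ¬ of 0 = 1 (operand is 0)
¬B: Gödel ¬ of 0.53 = 0 (operand ≠ 0)
¬C: Gödel ¬ of 0.27 = 0 (operand ≠ 0)
¬A: Gödel ¬ of 0.03 = 0 (operand ≠ 0)
(¬C ∧ ¬A) = min(0, 0) = 0
(C → (¬C ∧ ¬A)): 0.27 > 0, so result = 0
(¬B → (C → (¬C ∧ ¬A))): 0 ≤ 0, so result = 1
(¬¬(¬((B ∧ A) → (¬B ∨ B)) → ¬C) ∨ (¬B → (C → (¬C ∧ ¬A)))) = max(1, 1) = 1
¬(¬¬(¬((B ∧ A) → (¬B ∨ B)) → ¬C) ∨ (¬B → (C → (¬C ∧ ¬A)))): Gödel ¬ of 1 = 0 (operand ≠ 0)
¬C: Gödel ¬ of 0.27 = 0 (operand ≠ 0)
(¬(¬¬(¬((B ∧ A) → (¬B ∨ B)) → ¬C) ∨ (¬B → (C → (¬C ∧ ¬A)))) ∨ ¬C) = max(0, 0) = 0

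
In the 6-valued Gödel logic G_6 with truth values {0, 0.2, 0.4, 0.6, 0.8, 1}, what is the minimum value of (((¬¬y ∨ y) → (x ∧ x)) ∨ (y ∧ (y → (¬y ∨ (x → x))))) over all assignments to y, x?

0.20

The minimum is attained at y = 0.2, x = 0:
  ¬y: Gödel ¬ of 0.2 = 0 (operand ≠ 0)
  ¬¬y: Gödel ¬ of 0 = 1 (operand is 0)
  (¬¬y ∨ y) = max(1, 0.2) = 1
  (x ∧ x) = min(0, 0) = 0
  ((¬¬y ∨ y) → (x ∧ x)): 1 > 0, so result = 0
  ¬y: Gödel ¬ of 0.2 = 0 (operand ≠ 0)
  (x → x): 0 ≤ 0, so result = 1
  (¬y ∨ (x → x)) = max(0, 1) = 1
  (y → (¬y ∨ (x → x))): 0.2 ≤ 1, so result = 1
  (y ∧ (y → (¬y ∨ (x → x)))) = min(0.2, 1) = 0.2
  (((¬¬y ∨ y) → (x ∧ x)) ∨ (y ∧ (y → (¬y ∨ (x → x))))) = max(0, 0.2) = 0.2
Checking all 36 assignments confirms none give a value below 0.20.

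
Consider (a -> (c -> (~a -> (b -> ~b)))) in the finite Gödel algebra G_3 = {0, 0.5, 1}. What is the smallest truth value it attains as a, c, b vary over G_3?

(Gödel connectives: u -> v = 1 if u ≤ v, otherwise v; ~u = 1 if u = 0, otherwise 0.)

1.00

Every assignment gives 1. For instance at a = 0, c = 0, b = 0:
  ~a: Gödel ¬ of 0 = 1 (operand is 0)
  ~b: Gödel ¬ of 0 = 1 (operand is 0)
  (b -> ~b): 0 ≤ 1, so result = 1
  (~a -> (b -> ~b)): 1 ≤ 1, so result = 1
  (c -> (~a -> (b -> ~b))): 0 ≤ 1, so result = 1
  (a -> (c -> (~a -> (b -> ~b)))): 0 ≤ 1, so result = 1
All 27 assignments give value 1 — the formula is a G_3-tautology.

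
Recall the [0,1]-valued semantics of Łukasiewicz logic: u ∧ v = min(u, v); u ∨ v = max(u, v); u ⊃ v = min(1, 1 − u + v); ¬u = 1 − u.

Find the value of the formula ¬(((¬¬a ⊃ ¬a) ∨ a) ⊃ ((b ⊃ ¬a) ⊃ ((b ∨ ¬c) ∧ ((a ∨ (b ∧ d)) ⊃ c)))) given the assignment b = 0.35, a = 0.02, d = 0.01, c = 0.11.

¬a: Łukasiewicz ¬ gives 1 − 0.02 = 0.98
¬¬a: Łukasiewicz ¬ gives 1 − 0.98 = 0.02
¬a: Łukasiewicz ¬ gives 1 − 0.02 = 0.98
(¬¬a ⊃ ¬a): min(1, 1 − 0.02 + 0.98) = 1
((¬¬a ⊃ ¬a) ∨ a) = max(1, 0.02) = 1
¬a: Łukasiewicz ¬ gives 1 − 0.02 = 0.98
(b ⊃ ¬a): min(1, 1 − 0.35 + 0.98) = 1
¬c: Łukasiewicz ¬ gives 1 − 0.11 = 0.89
(b ∨ ¬c) = max(0.35, 0.89) = 0.89
(b ∧ d) = min(0.35, 0.01) = 0.01
(a ∨ (b ∧ d)) = max(0.02, 0.01) = 0.02
((a ∨ (b ∧ d)) ⊃ c): min(1, 1 − 0.02 + 0.11) = 1
((b ∨ ¬c) ∧ ((a ∨ (b ∧ d)) ⊃ c)) = min(0.89, 1) = 0.89
((b ⊃ ¬a) ⊃ ((b ∨ ¬c) ∧ ((a ∨ (b ∧ d)) ⊃ c))): min(1, 1 − 1 + 0.89) = 0.89
(((¬¬a ⊃ ¬a) ∨ a) ⊃ ((b ⊃ ¬a) ⊃ ((b ∨ ¬c) ∧ ((a ∨ (b ∧ d)) ⊃ c)))): min(1, 1 − 1 + 0.89) = 0.89
¬(((¬¬a ⊃ ¬a) ∨ a) ⊃ ((b ⊃ ¬a) ⊃ ((b ∨ ¬c) ∧ ((a ∨ (b ∧ d)) ⊃ c)))): Łukasiewicz ¬ gives 1 − 0.89 = 0.11

0.11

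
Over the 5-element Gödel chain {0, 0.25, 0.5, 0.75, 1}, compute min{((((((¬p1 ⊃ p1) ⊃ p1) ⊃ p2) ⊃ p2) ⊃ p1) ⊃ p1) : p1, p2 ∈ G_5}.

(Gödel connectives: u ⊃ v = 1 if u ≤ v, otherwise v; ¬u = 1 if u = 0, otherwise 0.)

The minimum is attained at p1 = 0.25, p2 = 0.25:
  ¬p1: Gödel ¬ of 0.25 = 0 (operand ≠ 0)
  (¬p1 ⊃ p1): 0 ≤ 0.25, so result = 1
  ((¬p1 ⊃ p1) ⊃ p1): 1 > 0.25, so result = 0.25
  (((¬p1 ⊃ p1) ⊃ p1) ⊃ p2): 0.25 ≤ 0.25, so result = 1
  ((((¬p1 ⊃ p1) ⊃ p1) ⊃ p2) ⊃ p2): 1 > 0.25, so result = 0.25
  (((((¬p1 ⊃ p1) ⊃ p1) ⊃ p2) ⊃ p2) ⊃ p1): 0.25 ≤ 0.25, so result = 1
  ((((((¬p1 ⊃ p1) ⊃ p1) ⊃ p2) ⊃ p2) ⊃ p1) ⊃ p1): 1 > 0.25, so result = 0.25
Checking all 25 assignments confirms none give a value below 0.25.

0.25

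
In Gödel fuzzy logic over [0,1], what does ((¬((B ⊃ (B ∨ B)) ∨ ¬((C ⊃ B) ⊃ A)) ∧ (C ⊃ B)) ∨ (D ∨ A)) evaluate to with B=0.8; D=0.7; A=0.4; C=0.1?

(B ∨ B) = max(0.8, 0.8) = 0.8
(B ⊃ (B ∨ B)): 0.8 ≤ 0.8, so result = 1
(C ⊃ B): 0.1 ≤ 0.8, so result = 1
((C ⊃ B) ⊃ A): 1 > 0.4, so result = 0.4
¬((C ⊃ B) ⊃ A): Gödel ¬ of 0.4 = 0 (operand ≠ 0)
((B ⊃ (B ∨ B)) ∨ ¬((C ⊃ B) ⊃ A)) = max(1, 0) = 1
¬((B ⊃ (B ∨ B)) ∨ ¬((C ⊃ B) ⊃ A)): Gödel ¬ of 1 = 0 (operand ≠ 0)
(C ⊃ B): 0.1 ≤ 0.8, so result = 1
(¬((B ⊃ (B ∨ B)) ∨ ¬((C ⊃ B) ⊃ A)) ∧ (C ⊃ B)) = min(0, 1) = 0
(D ∨ A) = max(0.7, 0.4) = 0.7
((¬((B ⊃ (B ∨ B)) ∨ ¬((C ⊃ B) ⊃ A)) ∧ (C ⊃ B)) ∨ (D ∨ A)) = max(0, 0.7) = 0.7

0.70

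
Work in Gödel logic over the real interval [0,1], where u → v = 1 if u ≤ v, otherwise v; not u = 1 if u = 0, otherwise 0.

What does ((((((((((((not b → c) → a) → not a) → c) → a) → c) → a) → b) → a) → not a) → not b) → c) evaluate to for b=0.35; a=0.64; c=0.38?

0.38

not b: Gödel ¬ of 0.35 = 0 (operand ≠ 0)
(not b → c): 0 ≤ 0.38, so result = 1
((not b → c) → a): 1 > 0.64, so result = 0.64
not a: Gödel ¬ of 0.64 = 0 (operand ≠ 0)
(((not b → c) → a) → not a): 0.64 > 0, so result = 0
((((not b → c) → a) → not a) → c): 0 ≤ 0.38, so result = 1
(((((not b → c) → a) → not a) → c) → a): 1 > 0.64, so result = 0.64
((((((not b → c) → a) → not a) → c) → a) → c): 0.64 > 0.38, so result = 0.38
(((((((not b → c) → a) → not a) → c) → a) → c) → a): 0.38 ≤ 0.64, so result = 1
((((((((not b → c) → a) → not a) → c) → a) → c) → a) → b): 1 > 0.35, so result = 0.35
(((((((((not b → c) → a) → not a) → c) → a) → c) → a) → b) → a): 0.35 ≤ 0.64, so result = 1
not a: Gödel ¬ of 0.64 = 0 (operand ≠ 0)
((((((((((not b → c) → a) → not a) → c) → a) → c) → a) → b) → a) → not a): 1 > 0, so result = 0
not b: Gödel ¬ of 0.35 = 0 (operand ≠ 0)
(((((((((((not b → c) → a) → not a) → c) → a) → c) → a) → b) → a) → not a) → not b): 0 ≤ 0, so result = 1
((((((((((((not b → c) → a) → not a) → c) → a) → c) → a) → b) → a) → not a) → not b) → c): 1 > 0.38, so result = 0.38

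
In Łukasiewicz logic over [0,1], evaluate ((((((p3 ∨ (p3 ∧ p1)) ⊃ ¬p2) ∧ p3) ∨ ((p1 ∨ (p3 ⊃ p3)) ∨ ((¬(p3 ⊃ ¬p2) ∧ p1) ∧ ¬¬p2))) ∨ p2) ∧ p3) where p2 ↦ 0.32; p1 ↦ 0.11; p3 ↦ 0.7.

0.70

(p3 ∧ p1) = min(0.7, 0.11) = 0.11
(p3 ∨ (p3 ∧ p1)) = max(0.7, 0.11) = 0.7
¬p2: Łukasiewicz ¬ gives 1 − 0.32 = 0.68
((p3 ∨ (p3 ∧ p1)) ⊃ ¬p2): min(1, 1 − 0.7 + 0.68) = 0.98
(((p3 ∨ (p3 ∧ p1)) ⊃ ¬p2) ∧ p3) = min(0.98, 0.7) = 0.7
(p3 ⊃ p3): min(1, 1 − 0.7 + 0.7) = 1
(p1 ∨ (p3 ⊃ p3)) = max(0.11, 1) = 1
¬p2: Łukasiewicz ¬ gives 1 − 0.32 = 0.68
(p3 ⊃ ¬p2): min(1, 1 − 0.7 + 0.68) = 0.98
¬(p3 ⊃ ¬p2): Łukasiewicz ¬ gives 1 − 0.98 = 0.02
(¬(p3 ⊃ ¬p2) ∧ p1) = min(0.02, 0.11) = 0.02
¬p2: Łukasiewicz ¬ gives 1 − 0.32 = 0.68
¬¬p2: Łukasiewicz ¬ gives 1 − 0.68 = 0.32
((¬(p3 ⊃ ¬p2) ∧ p1) ∧ ¬¬p2) = min(0.02, 0.32) = 0.02
((p1 ∨ (p3 ⊃ p3)) ∨ ((¬(p3 ⊃ ¬p2) ∧ p1) ∧ ¬¬p2)) = max(1, 0.02) = 1
((((p3 ∨ (p3 ∧ p1)) ⊃ ¬p2) ∧ p3) ∨ ((p1 ∨ (p3 ⊃ p3)) ∨ ((¬(p3 ⊃ ¬p2) ∧ p1) ∧ ¬¬p2))) = max(0.7, 1) = 1
(((((p3 ∨ (p3 ∧ p1)) ⊃ ¬p2) ∧ p3) ∨ ((p1 ∨ (p3 ⊃ p3)) ∨ ((¬(p3 ⊃ ¬p2) ∧ p1) ∧ ¬¬p2))) ∨ p2) = max(1, 0.32) = 1
((((((p3 ∨ (p3 ∧ p1)) ⊃ ¬p2) ∧ p3) ∨ ((p1 ∨ (p3 ⊃ p3)) ∨ ((¬(p3 ⊃ ¬p2) ∧ p1) ∧ ¬¬p2))) ∨ p2) ∧ p3) = min(1, 0.7) = 0.7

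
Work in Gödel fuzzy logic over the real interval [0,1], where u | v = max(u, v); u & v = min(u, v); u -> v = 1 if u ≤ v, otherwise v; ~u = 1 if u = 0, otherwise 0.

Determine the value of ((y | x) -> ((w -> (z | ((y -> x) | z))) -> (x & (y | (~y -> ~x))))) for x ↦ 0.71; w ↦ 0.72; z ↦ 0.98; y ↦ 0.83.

(y | x) = max(0.83, 0.71) = 0.83
(y -> x): 0.83 > 0.71, so result = 0.71
((y -> x) | z) = max(0.71, 0.98) = 0.98
(z | ((y -> x) | z)) = max(0.98, 0.98) = 0.98
(w -> (z | ((y -> x) | z))): 0.72 ≤ 0.98, so result = 1
~y: Gödel ¬ of 0.83 = 0 (operand ≠ 0)
~x: Gödel ¬ of 0.71 = 0 (operand ≠ 0)
(~y -> ~x): 0 ≤ 0, so result = 1
(y | (~y -> ~x)) = max(0.83, 1) = 1
(x & (y | (~y -> ~x))) = min(0.71, 1) = 0.71
((w -> (z | ((y -> x) | z))) -> (x & (y | (~y -> ~x)))): 1 > 0.71, so result = 0.71
((y | x) -> ((w -> (z | ((y -> x) | z))) -> (x & (y | (~y -> ~x))))): 0.83 > 0.71, so result = 0.71

0.71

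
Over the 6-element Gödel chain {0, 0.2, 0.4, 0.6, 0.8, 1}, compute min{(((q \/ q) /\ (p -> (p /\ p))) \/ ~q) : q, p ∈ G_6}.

0.20

The minimum is attained at q = 0.2, p = 0:
  (q \/ q) = max(0.2, 0.2) = 0.2
  (p /\ p) = min(0, 0) = 0
  (p -> (p /\ p)): 0 ≤ 0, so result = 1
  ((q \/ q) /\ (p -> (p /\ p))) = min(0.2, 1) = 0.2
  ~q: Gödel ¬ of 0.2 = 0 (operand ≠ 0)
  (((q \/ q) /\ (p -> (p /\ p))) \/ ~q) = max(0.2, 0) = 0.2
Checking all 36 assignments confirms none give a value below 0.20.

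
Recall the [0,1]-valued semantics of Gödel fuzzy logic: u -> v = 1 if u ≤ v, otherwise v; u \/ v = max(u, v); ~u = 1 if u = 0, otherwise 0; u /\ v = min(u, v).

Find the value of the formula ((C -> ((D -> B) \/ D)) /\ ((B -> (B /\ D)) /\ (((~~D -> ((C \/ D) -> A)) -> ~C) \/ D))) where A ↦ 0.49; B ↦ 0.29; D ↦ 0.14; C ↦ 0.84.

(D -> B): 0.14 ≤ 0.29, so result = 1
((D -> B) \/ D) = max(1, 0.14) = 1
(C -> ((D -> B) \/ D)): 0.84 ≤ 1, so result = 1
(B /\ D) = min(0.29, 0.14) = 0.14
(B -> (B /\ D)): 0.29 > 0.14, so result = 0.14
~D: Gödel ¬ of 0.14 = 0 (operand ≠ 0)
~~D: Gödel ¬ of 0 = 1 (operand is 0)
(C \/ D) = max(0.84, 0.14) = 0.84
((C \/ D) -> A): 0.84 > 0.49, so result = 0.49
(~~D -> ((C \/ D) -> A)): 1 > 0.49, so result = 0.49
~C: Gödel ¬ of 0.84 = 0 (operand ≠ 0)
((~~D -> ((C \/ D) -> A)) -> ~C): 0.49 > 0, so result = 0
(((~~D -> ((C \/ D) -> A)) -> ~C) \/ D) = max(0, 0.14) = 0.14
((B -> (B /\ D)) /\ (((~~D -> ((C \/ D) -> A)) -> ~C) \/ D)) = min(0.14, 0.14) = 0.14
((C -> ((D -> B) \/ D)) /\ ((B -> (B /\ D)) /\ (((~~D -> ((C \/ D) -> A)) -> ~C) \/ D))) = min(1, 0.14) = 0.14

0.14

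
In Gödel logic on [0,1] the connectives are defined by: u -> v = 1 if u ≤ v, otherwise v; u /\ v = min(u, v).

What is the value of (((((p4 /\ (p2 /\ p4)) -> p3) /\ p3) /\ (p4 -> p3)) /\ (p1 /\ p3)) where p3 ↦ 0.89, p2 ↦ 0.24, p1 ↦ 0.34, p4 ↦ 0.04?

(p2 /\ p4) = min(0.24, 0.04) = 0.04
(p4 /\ (p2 /\ p4)) = min(0.04, 0.04) = 0.04
((p4 /\ (p2 /\ p4)) -> p3): 0.04 ≤ 0.89, so result = 1
(((p4 /\ (p2 /\ p4)) -> p3) /\ p3) = min(1, 0.89) = 0.89
(p4 -> p3): 0.04 ≤ 0.89, so result = 1
((((p4 /\ (p2 /\ p4)) -> p3) /\ p3) /\ (p4 -> p3)) = min(0.89, 1) = 0.89
(p1 /\ p3) = min(0.34, 0.89) = 0.34
(((((p4 /\ (p2 /\ p4)) -> p3) /\ p3) /\ (p4 -> p3)) /\ (p1 /\ p3)) = min(0.89, 0.34) = 0.34

0.34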